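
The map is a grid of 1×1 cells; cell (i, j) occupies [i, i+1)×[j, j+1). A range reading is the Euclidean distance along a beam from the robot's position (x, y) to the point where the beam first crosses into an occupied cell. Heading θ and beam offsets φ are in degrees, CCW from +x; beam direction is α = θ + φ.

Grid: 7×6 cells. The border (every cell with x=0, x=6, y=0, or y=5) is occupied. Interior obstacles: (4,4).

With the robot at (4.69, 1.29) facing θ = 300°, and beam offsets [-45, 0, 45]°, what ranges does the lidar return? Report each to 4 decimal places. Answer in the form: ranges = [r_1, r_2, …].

ranges = [0.3002, 0.3349, 1.1205]

beam 1: φ=-45°, α=255°
  cosα=-0.2588 sinα=-0.9659 | (4,1) | tMaxX 2.6660 tMaxY 0.3002 | tΔX 3.8637 tΔY 1.0353
    t=0.3002 [y] (4,0) — stop
  → r_1 = 0.3002
beam 2: φ=0°, α=300°
  cosα=0.5000 sinα=-0.8660 | (4,1) | tMaxX 0.6200 tMaxY 0.3349 | tΔX 2.0000 tΔY 1.1547
    t=0.3349 [y] (4,0) — stop
  → r_2 = 0.3349
beam 3: φ=45°, α=345°
  cosα=0.9659 sinα=-0.2588 | (4,1) | tMaxX 0.3209 tMaxY 1.1205 | tΔX 1.0353 tΔY 3.8637
    t=0.3209 [x] (5,1)
    t=1.1205 [y] (5,0) — stop
  → r_3 = 1.1205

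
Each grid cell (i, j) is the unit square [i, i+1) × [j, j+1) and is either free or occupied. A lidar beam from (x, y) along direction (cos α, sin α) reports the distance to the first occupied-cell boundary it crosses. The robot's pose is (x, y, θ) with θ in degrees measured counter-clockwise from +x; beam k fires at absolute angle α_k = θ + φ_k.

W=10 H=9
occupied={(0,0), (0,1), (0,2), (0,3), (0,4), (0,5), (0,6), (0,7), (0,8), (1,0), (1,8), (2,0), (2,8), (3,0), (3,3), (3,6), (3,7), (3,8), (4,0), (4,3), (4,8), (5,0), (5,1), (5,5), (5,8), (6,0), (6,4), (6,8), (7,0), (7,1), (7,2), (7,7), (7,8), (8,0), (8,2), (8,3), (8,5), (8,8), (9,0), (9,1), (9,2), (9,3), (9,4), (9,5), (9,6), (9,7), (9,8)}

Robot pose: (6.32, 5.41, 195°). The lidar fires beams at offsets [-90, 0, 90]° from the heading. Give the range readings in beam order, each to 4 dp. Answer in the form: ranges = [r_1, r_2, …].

ranges = [2.6814, 0.3313, 0.4245]

beam 1: φ=-90°, α=105°
  d=(-0.2588,0.9659)  start (6,5)  tX=1.2364 tY=0.6108  stride 1/|dx|=3.8637 1/|dy|=1.0353
    cross y-line → (6,6), t=0.6108
    cross x-line → (5,6), t=1.2364
    cross y-line → (5,7), t=1.6461
    cross y-line → (5,8), t=2.6814 (wall)
  → r_1 = 2.6814
beam 2: φ=0°, α=195°
  d=(-0.9659,-0.2588)  start (6,5)  tX=0.3313 tY=1.5841  stride 1/|dx|=1.0353 1/|dy|=3.8637
    cross x-line → (5,5), t=0.3313 (wall)
  → r_2 = 0.3313
beam 3: φ=90°, α=285°
  d=(0.2588,-0.9659)  start (6,5)  tX=2.6273 tY=0.4245  stride 1/|dx|=3.8637 1/|dy|=1.0353
    cross y-line → (6,4), t=0.4245 (wall)
  → r_3 = 0.4245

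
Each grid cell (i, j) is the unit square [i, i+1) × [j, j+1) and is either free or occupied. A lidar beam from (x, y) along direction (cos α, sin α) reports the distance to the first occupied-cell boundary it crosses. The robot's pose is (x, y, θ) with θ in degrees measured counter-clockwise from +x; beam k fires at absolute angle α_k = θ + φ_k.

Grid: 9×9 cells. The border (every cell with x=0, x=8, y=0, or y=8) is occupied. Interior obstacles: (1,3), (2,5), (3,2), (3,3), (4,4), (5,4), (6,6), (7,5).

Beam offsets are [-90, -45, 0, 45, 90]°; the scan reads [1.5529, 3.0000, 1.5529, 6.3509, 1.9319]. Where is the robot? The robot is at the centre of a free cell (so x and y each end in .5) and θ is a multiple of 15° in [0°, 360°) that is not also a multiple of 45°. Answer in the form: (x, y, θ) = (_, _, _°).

(x, y, θ) = (2.5, 7.5, 285°)

Candidates: 41 free-cell centres × 16 headings = 656 poses. Raycast each; keep the one whose scan matches to 4 dp.
  (4.5, 7.5, 210°): beam 1 = 0.5774 ≠ 1.5529 ✗
  (4.5, 2.5, 165°): beam 2 = 1.0000 ≠ 3.0000 ✗
  (3.5, 4.5, 165°): beam 1 = 3.6235 ≠ 1.5529 ✗
  (6.5, 5.5, 210°): beam 1 = 0.5774 ≠ 1.5529 ✗
  (5.5, 2.5, 345°): beam 2 = 1.7321 ≠ 3.0000 ✗
  …
  (2.5, 7.5, 285°): r_1=1.5529, r_2=3.0000, r_3=1.5529, r_4=6.3509, r_5=1.9319 — all match ✓
Unique over the lattice → pose = (2.5, 7.5, 285°).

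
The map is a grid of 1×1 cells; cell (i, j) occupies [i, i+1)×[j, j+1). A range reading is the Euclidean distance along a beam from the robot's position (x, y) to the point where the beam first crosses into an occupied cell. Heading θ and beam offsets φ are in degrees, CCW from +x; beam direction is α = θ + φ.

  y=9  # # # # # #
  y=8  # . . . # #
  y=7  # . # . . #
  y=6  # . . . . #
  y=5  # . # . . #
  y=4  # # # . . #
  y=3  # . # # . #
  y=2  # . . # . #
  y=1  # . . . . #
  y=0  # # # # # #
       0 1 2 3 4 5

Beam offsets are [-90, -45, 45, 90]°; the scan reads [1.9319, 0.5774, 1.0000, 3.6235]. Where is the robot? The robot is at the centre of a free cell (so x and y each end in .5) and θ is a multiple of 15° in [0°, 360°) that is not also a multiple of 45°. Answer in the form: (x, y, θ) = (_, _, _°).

(x, y, θ) = (4.5, 5.5, 15°)

Candidates: 24 free-cell centres × 16 headings = 384 poses. Raycast each; keep the one whose scan matches to 4 dp.
  (1.5, 2.5, 330°): beam 1 = 1.0000 ≠ 1.9319 ✗
  (4.5, 7.5, 60°): beam 1 = 0.5774 ≠ 1.9319 ✗
  (3.5, 8.5, 60°): beam 1 = 0.5774 ≠ 1.9319 ✗
  (2.5, 6.5, 300°): beam 1 = 1.7321 ≠ 1.9319 ✗
  (1.5, 1.5, 300°): beam 1 = 0.5774 ≠ 1.9319 ✗
  …
  (4.5, 5.5, 15°): r_1=1.9319, r_2=0.5774, r_3=1.0000, r_4=3.6235 — all match ✓
Only this pose fits every beam.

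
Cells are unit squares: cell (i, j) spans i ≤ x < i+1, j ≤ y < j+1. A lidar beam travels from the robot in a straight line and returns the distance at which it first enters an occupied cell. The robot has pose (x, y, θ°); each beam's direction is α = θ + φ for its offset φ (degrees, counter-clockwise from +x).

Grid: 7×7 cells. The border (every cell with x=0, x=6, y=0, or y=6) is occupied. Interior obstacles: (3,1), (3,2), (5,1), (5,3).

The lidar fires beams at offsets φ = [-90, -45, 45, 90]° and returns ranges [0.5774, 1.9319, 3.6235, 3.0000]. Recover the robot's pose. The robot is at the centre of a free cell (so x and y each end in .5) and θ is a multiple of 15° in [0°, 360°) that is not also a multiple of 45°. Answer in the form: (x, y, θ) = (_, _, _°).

(x, y, θ) = (1.5, 4.5, 300°)

Enumerate (i+0.5, j+0.5, θ) over the 21 free cells and 16 admissible headings. For each, cast all 4 beams and compare to the given ranges.
  (1.5, 5.5, 105°): beam 1 = 1.9319 ≠ 0.5774 ✗
  (5.5, 2.5, 60°): beam 2 = 0.5176 ≠ 1.9319 ✗
  (5.5, 5.5, 120°): beam 2 = 0.5176 ≠ 1.9319 ✗
  …
  (1.5, 4.5, 300°): r_1=0.5774, r_2=1.9319, r_3=3.6235, r_4=3.0000 — all match ✓
No second candidate reproduces the full scan.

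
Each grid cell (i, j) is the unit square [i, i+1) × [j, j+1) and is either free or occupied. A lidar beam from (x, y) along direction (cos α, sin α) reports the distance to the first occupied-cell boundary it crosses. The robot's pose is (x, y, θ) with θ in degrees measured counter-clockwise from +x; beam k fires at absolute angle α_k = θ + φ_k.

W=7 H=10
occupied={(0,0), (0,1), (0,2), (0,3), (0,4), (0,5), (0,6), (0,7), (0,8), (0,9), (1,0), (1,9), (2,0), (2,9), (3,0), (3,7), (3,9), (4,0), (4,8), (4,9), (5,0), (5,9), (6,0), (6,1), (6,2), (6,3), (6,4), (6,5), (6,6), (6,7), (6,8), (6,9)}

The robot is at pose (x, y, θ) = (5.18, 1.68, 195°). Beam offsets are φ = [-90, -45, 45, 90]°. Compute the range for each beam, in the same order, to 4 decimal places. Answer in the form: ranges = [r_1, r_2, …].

ranges = [5.5077, 4.8266, 0.7852, 0.7040]

beam 1: φ=-90°, α=105°
  d=(-0.2588,0.9659)  start (5,1)  tX=0.6955 tY=0.3313  stride 1/|dx|=3.8637 1/|dy|=1.0353
    cross y-line → (5,2), t=0.3313
    cross x-line → (4,2), t=0.6955
    cross y-line → (4,3), t=1.3666
    cross y-line → (4,4), t=2.4018
    cross y-line → (4,5), t=3.4371
    cross y-line → (4,6), t=4.4724
    cross x-line → (3,6), t=4.5592
    cross y-line → (3,7), t=5.5077 (wall)
  → r_1 = 5.5077
beam 2: φ=-45°, α=150°
  d=(-0.8660,0.5000)  start (5,1)  tX=0.2078 tY=0.6400  stride 1/|dx|=1.1547 1/|dy|=2.0000
    cross x-line → (4,1), t=0.2078
    cross y-line → (4,2), t=0.6400
    cross x-line → (3,2), t=1.3625
    cross x-line → (2,2), t=2.5172
    cross y-line → (2,3), t=2.6400
    cross x-line → (1,3), t=3.6719
    cross y-line → (1,4), t=4.6400
    cross x-line → (0,4), t=4.8266 (wall)
  → r_2 = 4.8266
beam 3: φ=45°, α=240°
  d=(-0.5000,-0.8660)  start (5,1)  tX=0.3600 tY=0.7852  stride 1/|dx|=2.0000 1/|dy|=1.1547
    cross x-line → (4,1), t=0.3600
    cross y-line → (4,0), t=0.7852 (wall)
  → r_3 = 0.7852
beam 4: φ=90°, α=285°
  d=(0.2588,-0.9659)  start (5,1)  tX=3.1682 tY=0.7040  stride 1/|dx|=3.8637 1/|dy|=1.0353
    cross y-line → (5,0), t=0.7040 (wall)
  → r_4 = 0.7040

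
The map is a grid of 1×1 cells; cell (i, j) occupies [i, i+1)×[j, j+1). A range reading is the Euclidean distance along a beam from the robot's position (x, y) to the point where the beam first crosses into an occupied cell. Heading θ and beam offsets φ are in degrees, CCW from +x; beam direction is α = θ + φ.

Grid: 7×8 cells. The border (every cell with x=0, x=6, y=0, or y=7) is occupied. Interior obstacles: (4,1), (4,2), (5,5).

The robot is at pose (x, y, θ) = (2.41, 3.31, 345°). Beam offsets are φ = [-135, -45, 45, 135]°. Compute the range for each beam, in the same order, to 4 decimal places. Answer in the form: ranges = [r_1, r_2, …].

beam 1: φ=-135°, α=210°
  cosα=-0.8660 sinα=-0.5000 | (2,3) | tMaxX 0.4734 tMaxY 0.6200 | tΔX 1.1547 tΔY 2.0000
    t=0.4734 [x] (1,3)
    t=0.6200 [y] (1,2)
    t=1.6281 [x] (0,2) — stop
  → r_1 = 1.6281
beam 2: φ=-45°, α=300°
  cosα=0.5000 sinα=-0.8660 | (2,3) | tMaxX 1.1800 tMaxY 0.3580 | tΔX 2.0000 tΔY 1.1547
    t=0.3580 [y] (2,2)
    t=1.1800 [x] (3,2)
    t=1.5127 [y] (3,1)
    t=2.6674 [y] (3,0) — stop
  → r_2 = 2.6674
beam 3: φ=45°, α=30°
  cosα=0.8660 sinα=0.5000 | (2,3) | tMaxX 0.6813 tMaxY 1.3800 | tΔX 1.1547 tΔY 2.0000
    t=0.6813 [x] (3,3)
    t=1.3800 [y] (3,4)
    t=1.8360 [x] (4,4)
    t=2.9907 [x] (5,4)
    t=3.3800 [y] (5,5) — stop
  → r_3 = 3.3800
beam 4: φ=135°, α=120°
  cosα=-0.5000 sinα=0.8660 | (2,3) | tMaxX 0.8200 tMaxY 0.7967 | tΔX 2.0000 tΔY 1.1547
    t=0.7967 [y] (2,4)
    t=0.8200 [x] (1,4)
    t=1.9514 [y] (1,5)
    t=2.8200 [x] (0,5) — stop
  → r_4 = 2.8200

ranges = [1.6281, 2.6674, 3.3800, 2.8200]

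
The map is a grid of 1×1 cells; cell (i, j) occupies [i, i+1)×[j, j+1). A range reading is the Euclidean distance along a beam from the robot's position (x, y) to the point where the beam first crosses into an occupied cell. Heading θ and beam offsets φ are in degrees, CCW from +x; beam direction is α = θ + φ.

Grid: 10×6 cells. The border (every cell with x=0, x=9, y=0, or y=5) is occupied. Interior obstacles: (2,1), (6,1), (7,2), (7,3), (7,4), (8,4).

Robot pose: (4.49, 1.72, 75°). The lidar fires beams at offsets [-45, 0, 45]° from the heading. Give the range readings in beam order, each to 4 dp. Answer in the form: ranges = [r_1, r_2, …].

ranges = [2.8983, 3.3957, 3.7874]

beam 1: φ=-45°, α=30°
  direction (0.8660, 0.5000); cell (4,1); t to first gridline: x 0.5889, y 0.5600 (then +1.1547 / +2.0000)
    (4,2) via y @ 0.5600
    (5,2) via x @ 0.5889
    (6,2) via x @ 1.7436
    (6,3) via y @ 2.5600
    (7,3) via x @ 2.8983  # hit
  → r_1 = 2.8983
beam 2: φ=0°, α=75°
  direction (0.2588, 0.9659); cell (4,1); t to first gridline: x 1.9705, y 0.2899 (then +3.8637 / +1.0353)
    (4,2) via y @ 0.2899
    (4,3) via y @ 1.3252
    (5,3) via x @ 1.9705
    (5,4) via y @ 2.3604
    (5,5) via y @ 3.3957  # hit
  → r_2 = 3.3957
beam 3: φ=45°, α=120°
  direction (-0.5000, 0.8660); cell (4,1); t to first gridline: x 0.9800, y 0.3233 (then +2.0000 / +1.1547)
    (4,2) via y @ 0.3233
    (3,2) via x @ 0.9800
    (3,3) via y @ 1.4780
    (3,4) via y @ 2.6327
    (2,4) via x @ 2.9800
    (2,5) via y @ 3.7874  # hit
  → r_3 = 3.7874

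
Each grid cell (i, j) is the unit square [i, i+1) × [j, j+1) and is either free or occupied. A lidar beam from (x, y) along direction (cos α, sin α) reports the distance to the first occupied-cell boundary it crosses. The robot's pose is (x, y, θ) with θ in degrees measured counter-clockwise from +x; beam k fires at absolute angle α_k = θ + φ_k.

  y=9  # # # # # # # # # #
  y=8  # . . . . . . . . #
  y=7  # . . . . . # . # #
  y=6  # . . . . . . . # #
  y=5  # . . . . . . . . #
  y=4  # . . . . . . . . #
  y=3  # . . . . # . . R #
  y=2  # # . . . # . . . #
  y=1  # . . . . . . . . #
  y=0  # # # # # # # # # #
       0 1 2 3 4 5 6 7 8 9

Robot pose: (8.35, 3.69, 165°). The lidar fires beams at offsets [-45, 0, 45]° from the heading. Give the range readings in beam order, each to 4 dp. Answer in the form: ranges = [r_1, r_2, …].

ranges = [3.8221, 7.6093, 2.7135]

beam 1: φ=-45°, α=120°
  cosα=-0.5000 sinα=0.8660 | (8,3) | tMaxX 0.7000 tMaxY 0.3580 | tΔX 2.0000 tΔY 1.1547
    t=0.3580 [y] (8,4)
    t=0.7000 [x] (7,4)
    t=1.5127 [y] (7,5)
    t=2.6674 [y] (7,6)
    t=2.7000 [x] (6,6)
    t=3.8221 [y] (6,7) — stop
  → r_1 = 3.8221
beam 2: φ=0°, α=165°
  cosα=-0.9659 sinα=0.2588 | (8,3) | tMaxX 0.3623 tMaxY 1.1977 | tΔX 1.0353 tΔY 3.8637
    t=0.3623 [x] (7,3)
    t=1.1977 [y] (7,4)
    t=1.3976 [x] (6,4)
    t=2.4329 [x] (5,4)
    t=3.4682 [x] (4,4)
    t=4.5035 [x] (3,4)
    t=5.0615 [y] (3,5)
    t=5.5387 [x] (2,5)
    t=6.5740 [x] (1,5)
    t=7.6093 [x] (0,5) — stop
  → r_2 = 7.6093
beam 3: φ=45°, α=210°
  cosα=-0.8660 sinα=-0.5000 | (8,3) | tMaxX 0.4041 tMaxY 1.3800 | tΔX 1.1547 tΔY 2.0000
    t=0.4041 [x] (7,3)
    t=1.3800 [y] (7,2)
    t=1.5588 [x] (6,2)
    t=2.7135 [x] (5,2) — stop
  → r_3 = 2.7135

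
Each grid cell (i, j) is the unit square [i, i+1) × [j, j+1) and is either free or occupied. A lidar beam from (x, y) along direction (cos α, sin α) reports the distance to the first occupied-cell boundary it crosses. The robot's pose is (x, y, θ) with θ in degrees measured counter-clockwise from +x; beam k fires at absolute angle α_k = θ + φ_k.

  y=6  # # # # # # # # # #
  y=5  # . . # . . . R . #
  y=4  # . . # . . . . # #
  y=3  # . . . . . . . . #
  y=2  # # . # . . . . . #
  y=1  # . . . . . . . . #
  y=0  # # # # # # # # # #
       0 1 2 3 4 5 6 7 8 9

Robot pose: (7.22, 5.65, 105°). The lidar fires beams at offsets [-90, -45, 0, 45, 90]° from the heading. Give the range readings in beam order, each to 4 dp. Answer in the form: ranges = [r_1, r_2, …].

beam 1: φ=-90°, α=15°
  direction (0.9659, 0.2588); cell (7,5); t to first gridline: x 0.8075, y 1.3523 (then +1.0353 / +3.8637)
    (8,5) via x @ 0.8075
    (8,6) via y @ 1.3523  # hit
  → r_1 = 1.3523
beam 2: φ=-45°, α=60°
  direction (0.5000, 0.8660); cell (7,5); t to first gridline: x 1.5600, y 0.4041 (then +2.0000 / +1.1547)
    (7,6) via y @ 0.4041  # hit
  → r_2 = 0.4041
beam 3: φ=0°, α=105°
  direction (-0.2588, 0.9659); cell (7,5); t to first gridline: x 0.8500, y 0.3623 (then +3.8637 / +1.0353)
    (7,6) via y @ 0.3623  # hit
  → r_3 = 0.3623
beam 4: φ=45°, α=150°
  direction (-0.8660, 0.5000); cell (7,5); t to first gridline: x 0.2540, y 0.7000 (then +1.1547 / +2.0000)
    (6,5) via x @ 0.2540
    (6,6) via y @ 0.7000  # hit
  → r_4 = 0.7000
beam 5: φ=90°, α=195°
  direction (-0.9659, -0.2588); cell (7,5); t to first gridline: x 0.2278, y 2.5114 (then +1.0353 / +3.8637)
    (6,5) via x @ 0.2278
    (5,5) via x @ 1.2630
    (4,5) via x @ 2.2983
    (4,4) via y @ 2.5114
    (3,4) via x @ 3.3336  # hit
  → r_5 = 3.3336

ranges = [1.3523, 0.4041, 0.3623, 0.7000, 3.3336]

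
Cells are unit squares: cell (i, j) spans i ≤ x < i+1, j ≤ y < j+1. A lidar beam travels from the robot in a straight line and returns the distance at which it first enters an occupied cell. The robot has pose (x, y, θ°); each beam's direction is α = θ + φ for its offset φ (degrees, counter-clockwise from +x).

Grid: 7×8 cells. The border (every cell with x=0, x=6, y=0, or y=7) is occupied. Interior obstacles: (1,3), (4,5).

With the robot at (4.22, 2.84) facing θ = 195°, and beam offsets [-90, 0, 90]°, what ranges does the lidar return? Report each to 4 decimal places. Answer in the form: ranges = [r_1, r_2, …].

beam 1: φ=-90°, α=105°
  cosα=-0.2588 sinα=0.9659 | (4,2) | tMaxX 0.8500 tMaxY 0.1656 | tΔX 3.8637 tΔY 1.0353
    t=0.1656 [y] (4,3)
    t=0.8500 [x] (3,3)
    t=1.2009 [y] (3,4)
    t=2.2362 [y] (3,5)
    t=3.2715 [y] (3,6)
    t=4.3067 [y] (3,7) — stop
  → r_1 = 4.3067
beam 2: φ=0°, α=195°
  cosα=-0.9659 sinα=-0.2588 | (4,2) | tMaxX 0.2278 tMaxY 3.2455 | tΔX 1.0353 tΔY 3.8637
    t=0.2278 [x] (3,2)
    t=1.2630 [x] (2,2)
    t=2.2983 [x] (1,2)
    t=3.2455 [y] (1,1)
    t=3.3336 [x] (0,1) — stop
  → r_2 = 3.3336
beam 3: φ=90°, α=285°
  cosα=0.2588 sinα=-0.9659 | (4,2) | tMaxX 3.0137 tMaxY 0.8696 | tΔX 3.8637 tΔY 1.0353
    t=0.8696 [y] (4,1)
    t=1.9049 [y] (4,0) — stop
  → r_3 = 1.9049

ranges = [4.3067, 3.3336, 1.9049]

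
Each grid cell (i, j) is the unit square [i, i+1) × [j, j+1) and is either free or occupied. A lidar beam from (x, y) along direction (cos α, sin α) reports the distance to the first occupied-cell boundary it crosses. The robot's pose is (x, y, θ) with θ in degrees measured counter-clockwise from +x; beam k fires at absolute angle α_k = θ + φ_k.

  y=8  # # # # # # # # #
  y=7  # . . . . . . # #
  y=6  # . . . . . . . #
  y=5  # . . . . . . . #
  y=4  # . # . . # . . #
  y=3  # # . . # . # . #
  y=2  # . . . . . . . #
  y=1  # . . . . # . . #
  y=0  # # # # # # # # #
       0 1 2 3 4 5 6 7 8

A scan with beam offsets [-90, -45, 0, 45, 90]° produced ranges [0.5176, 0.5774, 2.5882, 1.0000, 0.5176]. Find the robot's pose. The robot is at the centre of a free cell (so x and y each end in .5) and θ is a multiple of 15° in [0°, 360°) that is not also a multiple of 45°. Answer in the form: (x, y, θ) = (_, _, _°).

Enumerate (i+0.5, j+0.5, θ) over the 42 free cells and 16 admissible headings. For each, cast all 5 beams and compare to the given ranges.
  (4.5, 5.5, 195°): beam 1 = 2.5882 ≠ 0.5176 ✗
  (1.5, 6.5, 195°): beam 1 = 1.5529 ≠ 0.5176 ✗
  (3.5, 6.5, 105°): beam 1 = 3.6235 ≠ 0.5176 ✗
  (7.5, 3.5, 210°): beam 1 = 5.1962 ≠ 0.5176 ✗
  …
  (7.5, 3.5, 255°): r_1=0.5176, r_2=0.5774, r_3=2.5882, r_4=1.0000, r_5=0.5176 — all match ✓
Only this pose fits every beam.

(x, y, θ) = (7.5, 3.5, 255°)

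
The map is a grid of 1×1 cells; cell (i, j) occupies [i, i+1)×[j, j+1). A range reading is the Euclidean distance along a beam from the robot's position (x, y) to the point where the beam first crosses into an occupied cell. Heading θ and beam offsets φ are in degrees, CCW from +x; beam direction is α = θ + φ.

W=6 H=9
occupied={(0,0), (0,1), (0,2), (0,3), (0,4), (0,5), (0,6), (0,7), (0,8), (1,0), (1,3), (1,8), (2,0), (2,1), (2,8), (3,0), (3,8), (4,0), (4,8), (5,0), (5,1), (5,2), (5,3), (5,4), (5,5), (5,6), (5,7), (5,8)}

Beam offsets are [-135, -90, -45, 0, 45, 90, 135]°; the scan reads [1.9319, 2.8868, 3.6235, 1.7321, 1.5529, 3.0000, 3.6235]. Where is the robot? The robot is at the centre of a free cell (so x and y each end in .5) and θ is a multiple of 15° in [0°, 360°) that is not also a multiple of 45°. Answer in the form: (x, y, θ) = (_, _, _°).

(x, y, θ) = (3.5, 4.5, 330°)

Candidates: 26 free-cell centres × 16 headings = 416 poses. Raycast each; keep the one whose scan matches to 4 dp.
  (4.5, 4.5, 285°): beam 1 = 4.0415 ≠ 1.9319 ✗
  (3.5, 3.5, 330°): beam 1 = 1.5529 ≠ 1.9319 ✗
  (2.5, 3.5, 210°): beam 1 = 4.6587 ≠ 1.9319 ✗
  (3.5, 1.5, 240°): beam 1 = 6.7293 ≠ 1.9319 ✗
  …
  (3.5, 4.5, 330°): r_1=1.9319, r_2=2.8868, r_3=3.6235, r_4=1.7321, r_5=1.5529, r_6=3.0000, r_7=3.6235 — all match ✓
No second candidate reproduces the full scan.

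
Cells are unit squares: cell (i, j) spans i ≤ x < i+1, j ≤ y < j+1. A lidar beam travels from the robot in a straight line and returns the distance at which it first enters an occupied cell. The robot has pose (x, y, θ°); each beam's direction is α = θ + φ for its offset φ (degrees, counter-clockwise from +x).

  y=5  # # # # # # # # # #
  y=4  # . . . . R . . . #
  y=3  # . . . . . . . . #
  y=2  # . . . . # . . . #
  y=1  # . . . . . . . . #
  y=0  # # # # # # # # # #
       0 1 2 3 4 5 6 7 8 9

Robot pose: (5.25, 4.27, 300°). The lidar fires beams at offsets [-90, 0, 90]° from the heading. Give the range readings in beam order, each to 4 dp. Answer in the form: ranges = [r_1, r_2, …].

ranges = [4.9075, 1.4665, 1.4600]

beam 1: φ=-90°, α=210°
  d=(-0.8660,-0.5000)  start (5,4)  tX=0.2887 tY=0.5400  stride 1/|dx|=1.1547 1/|dy|=2.0000
    cross x-line → (4,4), t=0.2887
    cross y-line → (4,3), t=0.5400
    cross x-line → (3,3), t=1.4434
    cross y-line → (3,2), t=2.5400
    cross x-line → (2,2), t=2.5981
    cross x-line → (1,2), t=3.7528
    cross y-line → (1,1), t=4.5400
    cross x-line → (0,1), t=4.9075 (wall)
  → r_1 = 4.9075
beam 2: φ=0°, α=300°
  d=(0.5000,-0.8660)  start (5,4)  tX=1.5000 tY=0.3118  stride 1/|dx|=2.0000 1/|dy|=1.1547
    cross y-line → (5,3), t=0.3118
    cross y-line → (5,2), t=1.4665 (wall)
  → r_2 = 1.4665
beam 3: φ=90°, α=30°
  d=(0.8660,0.5000)  start (5,4)  tX=0.8660 tY=1.4600  stride 1/|dx|=1.1547 1/|dy|=2.0000
    cross x-line → (6,4), t=0.8660
    cross y-line → (6,5), t=1.4600 (wall)
  → r_3 = 1.4600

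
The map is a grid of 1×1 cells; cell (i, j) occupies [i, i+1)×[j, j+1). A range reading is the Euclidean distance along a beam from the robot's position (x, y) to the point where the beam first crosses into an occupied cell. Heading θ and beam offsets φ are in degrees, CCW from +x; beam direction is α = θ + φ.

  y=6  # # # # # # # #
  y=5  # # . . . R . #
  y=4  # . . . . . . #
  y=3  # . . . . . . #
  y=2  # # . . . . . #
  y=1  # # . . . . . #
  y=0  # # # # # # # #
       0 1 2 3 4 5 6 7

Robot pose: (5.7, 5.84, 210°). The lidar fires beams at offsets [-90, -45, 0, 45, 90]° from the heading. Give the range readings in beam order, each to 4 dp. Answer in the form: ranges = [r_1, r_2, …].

beam 1: φ=-90°, α=120°
  cosα=-0.5000 sinα=0.8660 | (5,5) | tMaxX 1.4000 tMaxY 0.1848 | tΔX 2.0000 tΔY 1.1547
    t=0.1848 [y] (5,6) — stop
  → r_1 = 0.1848
beam 2: φ=-45°, α=165°
  cosα=-0.9659 sinα=0.2588 | (5,5) | tMaxX 0.7247 tMaxY 0.6182 | tΔX 1.0353 tΔY 3.8637
    t=0.6182 [y] (5,6) — stop
  → r_2 = 0.6182
beam 3: φ=0°, α=210°
  cosα=-0.8660 sinα=-0.5000 | (5,5) | tMaxX 0.8083 tMaxY 1.6800 | tΔX 1.1547 tΔY 2.0000
    t=0.8083 [x] (4,5)
    t=1.6800 [y] (4,4)
    t=1.9630 [x] (3,4)
    t=3.1177 [x] (2,4)
    t=3.6800 [y] (2,3)
    t=4.2724 [x] (1,3)
    t=5.4271 [x] (0,3) — stop
  → r_3 = 5.4271
beam 4: φ=45°, α=255°
  cosα=-0.2588 sinα=-0.9659 | (5,5) | tMaxX 2.7046 tMaxY 0.8696 | tΔX 3.8637 tΔY 1.0353
    t=0.8696 [y] (5,4)
    t=1.9049 [y] (5,3)
    t=2.7046 [x] (4,3)
    t=2.9402 [y] (4,2)
    t=3.9755 [y] (4,1)
    t=5.0107 [y] (4,0) — stop
  → r_4 = 5.0107
beam 5: φ=90°, α=300°
  cosα=0.5000 sinα=-0.8660 | (5,5) | tMaxX 0.6000 tMaxY 0.9699 | tΔX 2.0000 tΔY 1.1547
    t=0.6000 [x] (6,5)
    t=0.9699 [y] (6,4)
    t=2.1246 [y] (6,3)
    t=2.6000 [x] (7,3) — stop
  → r_5 = 2.6000

ranges = [0.1848, 0.6182, 5.4271, 5.0107, 2.6000]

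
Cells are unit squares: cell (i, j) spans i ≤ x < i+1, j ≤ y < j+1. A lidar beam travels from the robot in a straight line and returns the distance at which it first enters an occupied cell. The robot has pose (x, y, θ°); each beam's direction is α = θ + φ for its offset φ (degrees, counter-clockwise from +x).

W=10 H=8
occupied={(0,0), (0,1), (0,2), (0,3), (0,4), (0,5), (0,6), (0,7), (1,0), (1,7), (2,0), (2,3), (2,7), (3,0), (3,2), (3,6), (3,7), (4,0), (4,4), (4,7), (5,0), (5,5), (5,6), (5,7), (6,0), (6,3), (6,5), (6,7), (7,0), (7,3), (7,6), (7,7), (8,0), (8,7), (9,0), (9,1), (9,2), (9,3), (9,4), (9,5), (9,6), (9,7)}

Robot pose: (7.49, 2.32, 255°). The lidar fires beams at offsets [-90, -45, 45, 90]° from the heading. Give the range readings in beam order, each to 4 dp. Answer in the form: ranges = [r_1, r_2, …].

beam 1: φ=-90°, α=165°
  dir = (cos 165°, sin 165°) = (-0.9659, 0.2588); from cell (7,2)
  next x-line at t=0.5073, next y-line at t=2.6273; Δt_x=1.0353, Δt_y=3.8637
    x: enter (6,2) at t=0.5073
    x: enter (5,2) at t=1.5426
    x: enter (4,2) at t=2.5778
    y: enter (4,3) at t=2.6273
    x: enter (3,3) at t=3.6131
    x: enter (2,3) at t=4.6484 ← occupied
  → r_1 = 4.6484
beam 2: φ=-45°, α=210°
  dir = (cos 210°, sin 210°) = (-0.8660, -0.5000); from cell (7,2)
  next x-line at t=0.5658, next y-line at t=0.6400; Δt_x=1.1547, Δt_y=2.0000
    x: enter (6,2) at t=0.5658
    y: enter (6,1) at t=0.6400
    x: enter (5,1) at t=1.7205
    y: enter (5,0) at t=2.6400 ← occupied
  → r_2 = 2.6400
beam 3: φ=45°, α=300°
  dir = (cos 300°, sin 300°) = (0.5000, -0.8660); from cell (7,2)
  next x-line at t=1.0200, next y-line at t=0.3695; Δt_x=2.0000, Δt_y=1.1547
    y: enter (7,1) at t=0.3695
    x: enter (8,1) at t=1.0200
    y: enter (8,0) at t=1.5242 ← occupied
  → r_3 = 1.5242
beam 4: φ=90°, α=345°
  dir = (cos 345°, sin 345°) = (0.9659, -0.2588); from cell (7,2)
  next x-line at t=0.5280, next y-line at t=1.2364; Δt_x=1.0353, Δt_y=3.8637
    x: enter (8,2) at t=0.5280
    y: enter (8,1) at t=1.2364
    x: enter (9,1) at t=1.5633 ← occupied
  → r_4 = 1.5633

ranges = [4.6484, 2.6400, 1.5242, 1.5633]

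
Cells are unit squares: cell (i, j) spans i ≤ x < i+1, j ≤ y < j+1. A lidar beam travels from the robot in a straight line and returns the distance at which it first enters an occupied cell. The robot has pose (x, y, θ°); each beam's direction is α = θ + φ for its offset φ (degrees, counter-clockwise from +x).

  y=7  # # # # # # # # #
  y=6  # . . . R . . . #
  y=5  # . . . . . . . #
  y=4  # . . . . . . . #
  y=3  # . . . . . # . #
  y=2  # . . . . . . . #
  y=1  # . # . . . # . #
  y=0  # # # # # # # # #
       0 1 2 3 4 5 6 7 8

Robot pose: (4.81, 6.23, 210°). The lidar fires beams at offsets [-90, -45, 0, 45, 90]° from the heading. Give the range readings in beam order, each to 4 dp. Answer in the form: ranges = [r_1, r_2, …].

ranges = [0.8891, 2.9751, 4.3994, 5.4145, 2.5750]

beam 1: φ=-90°, α=120°
  direction (-0.5000, 0.8660); cell (4,6); t to first gridline: x 1.6200, y 0.8891 (then +2.0000 / +1.1547)
    (4,7) via y @ 0.8891  # hit
  → r_1 = 0.8891
beam 2: φ=-45°, α=165°
  direction (-0.9659, 0.2588); cell (4,6); t to first gridline: x 0.8386, y 2.9751 (then +1.0353 / +3.8637)
    (3,6) via x @ 0.8386
    (2,6) via x @ 1.8738
    (1,6) via x @ 2.9091
    (1,7) via y @ 2.9751  # hit
  → r_2 = 2.9751
beam 3: φ=0°, α=210°
  direction (-0.8660, -0.5000); cell (4,6); t to first gridline: x 0.9353, y 0.4600 (then +1.1547 / +2.0000)
    (4,5) via y @ 0.4600
    (3,5) via x @ 0.9353
    (2,5) via x @ 2.0900
    (2,4) via y @ 2.4600
    (1,4) via x @ 3.2447
    (0,4) via x @ 4.3994  # hit
  → r_3 = 4.3994
beam 4: φ=45°, α=255°
  direction (-0.2588, -0.9659); cell (4,6); t to first gridline: x 3.1296, y 0.2381 (then +3.8637 / +1.0353)
    (4,5) via y @ 0.2381
    (4,4) via y @ 1.2734
    (4,3) via y @ 2.3087
    (3,3) via x @ 3.1296
    (3,2) via y @ 3.3439
    (3,1) via y @ 4.3792
    (3,0) via y @ 5.4145  # hit
  → r_4 = 5.4145
beam 5: φ=90°, α=300°
  direction (0.5000, -0.8660); cell (4,6); t to first gridline: x 0.3800, y 0.2656 (then +2.0000 / +1.1547)
    (4,5) via y @ 0.2656
    (5,5) via x @ 0.3800
    (5,4) via y @ 1.4203
    (6,4) via x @ 2.3800
    (6,3) via y @ 2.5750  # hit
  → r_5 = 2.5750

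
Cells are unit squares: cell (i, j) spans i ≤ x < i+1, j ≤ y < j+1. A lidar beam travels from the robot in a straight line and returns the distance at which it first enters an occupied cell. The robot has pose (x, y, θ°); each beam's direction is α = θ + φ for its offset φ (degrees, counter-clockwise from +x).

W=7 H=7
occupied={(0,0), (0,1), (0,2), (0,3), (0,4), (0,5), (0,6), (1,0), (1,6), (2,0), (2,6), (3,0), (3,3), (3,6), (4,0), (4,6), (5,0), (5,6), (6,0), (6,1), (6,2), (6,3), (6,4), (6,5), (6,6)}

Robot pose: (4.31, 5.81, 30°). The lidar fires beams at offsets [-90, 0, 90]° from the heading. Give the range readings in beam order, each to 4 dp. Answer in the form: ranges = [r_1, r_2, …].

ranges = [3.3800, 0.3800, 0.2194]

beam 1: φ=-90°, α=300°
  cosα=0.5000 sinα=-0.8660 | (4,5) | tMaxX 1.3800 tMaxY 0.9353 | tΔX 2.0000 tΔY 1.1547
    t=0.9353 [y] (4,4)
    t=1.3800 [x] (5,4)
    t=2.0900 [y] (5,3)
    t=3.2447 [y] (5,2)
    t=3.3800 [x] (6,2) — stop
  → r_1 = 3.3800
beam 2: φ=0°, α=30°
  cosα=0.8660 sinα=0.5000 | (4,5) | tMaxX 0.7967 tMaxY 0.3800 | tΔX 1.1547 tΔY 2.0000
    t=0.3800 [y] (4,6) — stop
  → r_2 = 0.3800
beam 3: φ=90°, α=120°
  cosα=-0.5000 sinα=0.8660 | (4,5) | tMaxX 0.6200 tMaxY 0.2194 | tΔX 2.0000 tΔY 1.1547
    t=0.2194 [y] (4,6) — stop
  → r_3 = 0.2194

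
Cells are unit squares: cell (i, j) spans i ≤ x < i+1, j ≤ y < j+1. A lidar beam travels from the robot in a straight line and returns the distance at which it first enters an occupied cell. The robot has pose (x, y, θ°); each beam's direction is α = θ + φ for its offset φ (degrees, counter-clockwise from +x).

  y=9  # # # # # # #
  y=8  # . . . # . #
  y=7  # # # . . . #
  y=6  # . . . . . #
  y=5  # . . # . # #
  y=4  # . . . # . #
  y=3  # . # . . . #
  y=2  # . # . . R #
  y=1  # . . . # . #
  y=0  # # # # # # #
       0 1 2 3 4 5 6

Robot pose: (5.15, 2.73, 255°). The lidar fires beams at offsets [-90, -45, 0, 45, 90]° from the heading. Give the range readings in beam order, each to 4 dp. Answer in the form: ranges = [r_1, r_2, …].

ranges = [2.2258, 3.4600, 0.7558, 1.7000, 0.8800]

beam 1: φ=-90°, α=165°
  dir = (cos 165°, sin 165°) = (-0.9659, 0.2588); from cell (5,2)
  next x-line at t=0.1553, next y-line at t=1.0432; Δt_x=1.0353, Δt_y=3.8637
    x: enter (4,2) at t=0.1553
    y: enter (4,3) at t=1.0432
    x: enter (3,3) at t=1.1906
    x: enter (2,3) at t=2.2258 ← occupied
  → r_1 = 2.2258
beam 2: φ=-45°, α=210°
  dir = (cos 210°, sin 210°) = (-0.8660, -0.5000); from cell (5,2)
  next x-line at t=0.1732, next y-line at t=1.4600; Δt_x=1.1547, Δt_y=2.0000
    x: enter (4,2) at t=0.1732
    x: enter (3,2) at t=1.3279
    y: enter (3,1) at t=1.4600
    x: enter (2,1) at t=2.4826
    y: enter (2,0) at t=3.4600 ← occupied
  → r_2 = 3.4600
beam 3: φ=0°, α=255°
  dir = (cos 255°, sin 255°) = (-0.2588, -0.9659); from cell (5,2)
  next x-line at t=0.5796, next y-line at t=0.7558; Δt_x=3.8637, Δt_y=1.0353
    x: enter (4,2) at t=0.5796
    y: enter (4,1) at t=0.7558 ← occupied
  → r_3 = 0.7558
beam 4: φ=45°, α=300°
  dir = (cos 300°, sin 300°) = (0.5000, -0.8660); from cell (5,2)
  next x-line at t=1.7000, next y-line at t=0.8429; Δt_x=2.0000, Δt_y=1.1547
    y: enter (5,1) at t=0.8429
    x: enter (6,1) at t=1.7000 ← occupied
  → r_4 = 1.7000
beam 5: φ=90°, α=345°
  dir = (cos 345°, sin 345°) = (0.9659, -0.2588); from cell (5,2)
  next x-line at t=0.8800, next y-line at t=2.8205; Δt_x=1.0353, Δt_y=3.8637
    x: enter (6,2) at t=0.8800 ← occupied
  → r_5 = 0.8800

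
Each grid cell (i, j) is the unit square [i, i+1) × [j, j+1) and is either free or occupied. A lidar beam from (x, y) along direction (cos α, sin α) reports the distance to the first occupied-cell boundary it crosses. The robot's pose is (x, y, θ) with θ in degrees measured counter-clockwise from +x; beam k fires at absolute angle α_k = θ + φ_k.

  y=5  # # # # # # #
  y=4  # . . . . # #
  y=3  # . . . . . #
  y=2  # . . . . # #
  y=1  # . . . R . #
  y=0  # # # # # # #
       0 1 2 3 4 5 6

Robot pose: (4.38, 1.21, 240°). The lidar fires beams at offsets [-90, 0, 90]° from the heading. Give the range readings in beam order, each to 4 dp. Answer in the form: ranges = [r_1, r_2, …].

ranges = [3.9029, 0.2425, 0.4200]

beam 1: φ=-90°, α=150°
  direction (-0.8660, 0.5000); cell (4,1); t to first gridline: x 0.4388, y 1.5800 (then +1.1547 / +2.0000)
    (3,1) via x @ 0.4388
    (3,2) via y @ 1.5800
    (2,2) via x @ 1.5935
    (1,2) via x @ 2.7482
    (1,3) via y @ 3.5800
    (0,3) via x @ 3.9029  # hit
  → r_1 = 3.9029
beam 2: φ=0°, α=240°
  direction (-0.5000, -0.8660); cell (4,1); t to first gridline: x 0.7600, y 0.2425 (then +2.0000 / +1.1547)
    (4,0) via y @ 0.2425  # hit
  → r_2 = 0.2425
beam 3: φ=90°, α=330°
  direction (0.8660, -0.5000); cell (4,1); t to first gridline: x 0.7159, y 0.4200 (then +1.1547 / +2.0000)
    (4,0) via y @ 0.4200  # hit
  → r_3 = 0.4200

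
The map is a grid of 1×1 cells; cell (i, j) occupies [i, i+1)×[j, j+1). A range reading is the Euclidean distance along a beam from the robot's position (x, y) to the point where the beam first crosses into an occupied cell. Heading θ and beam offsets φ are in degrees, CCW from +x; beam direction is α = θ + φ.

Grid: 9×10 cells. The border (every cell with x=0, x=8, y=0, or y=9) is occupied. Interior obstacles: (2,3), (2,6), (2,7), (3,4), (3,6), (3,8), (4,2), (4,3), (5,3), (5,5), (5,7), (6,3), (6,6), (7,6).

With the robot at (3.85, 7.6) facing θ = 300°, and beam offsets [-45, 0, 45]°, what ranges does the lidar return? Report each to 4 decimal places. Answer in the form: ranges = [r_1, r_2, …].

ranges = [0.6212, 2.3000, 1.1906]

beam 1: φ=-45°, α=255°
  dir = (cos 255°, sin 255°) = (-0.2588, -0.9659); from cell (3,7)
  next x-line at t=3.2841, next y-line at t=0.6212; Δt_x=3.8637, Δt_y=1.0353
    y: enter (3,6) at t=0.6212 ← occupied
  → r_1 = 0.6212
beam 2: φ=0°, α=300°
  dir = (cos 300°, sin 300°) = (0.5000, -0.8660); from cell (3,7)
  next x-line at t=0.3000, next y-line at t=0.6928; Δt_x=2.0000, Δt_y=1.1547
    x: enter (4,7) at t=0.3000
    y: enter (4,6) at t=0.6928
    y: enter (4,5) at t=1.8475
    x: enter (5,5) at t=2.3000 ← occupied
  → r_2 = 2.3000
beam 3: φ=45°, α=345°
  dir = (cos 345°, sin 345°) = (0.9659, -0.2588); from cell (3,7)
  next x-line at t=0.1553, next y-line at t=2.3182; Δt_x=1.0353, Δt_y=3.8637
    x: enter (4,7) at t=0.1553
    x: enter (5,7) at t=1.1906 ← occupied
  → r_3 = 1.1906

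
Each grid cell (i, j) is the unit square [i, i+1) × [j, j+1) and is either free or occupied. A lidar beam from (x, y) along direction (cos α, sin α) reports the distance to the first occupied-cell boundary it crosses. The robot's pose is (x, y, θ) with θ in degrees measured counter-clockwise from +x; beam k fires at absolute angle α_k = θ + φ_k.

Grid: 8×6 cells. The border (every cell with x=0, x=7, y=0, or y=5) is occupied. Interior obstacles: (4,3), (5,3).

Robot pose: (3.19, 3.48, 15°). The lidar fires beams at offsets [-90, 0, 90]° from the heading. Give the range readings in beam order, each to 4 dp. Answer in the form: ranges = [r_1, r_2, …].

beam 1: φ=-90°, α=285°
  d=(0.2588,-0.9659)  start (3,3)  tX=3.1296 tY=0.4969  stride 1/|dx|=3.8637 1/|dy|=1.0353
    cross y-line → (3,2), t=0.4969
    cross y-line → (3,1), t=1.5322
    cross y-line → (3,0), t=2.5675 (wall)
  → r_1 = 2.5675
beam 2: φ=0°, α=15°
  d=(0.9659,0.2588)  start (3,3)  tX=0.8386 tY=2.0091  stride 1/|dx|=1.0353 1/|dy|=3.8637
    cross x-line → (4,3), t=0.8386 (wall)
  → r_2 = 0.8386
beam 3: φ=90°, α=105°
  d=(-0.2588,0.9659)  start (3,3)  tX=0.7341 tY=0.5383  stride 1/|dx|=3.8637 1/|dy|=1.0353
    cross y-line → (3,4), t=0.5383
    cross x-line → (2,4), t=0.7341
    cross y-line → (2,5), t=1.5736 (wall)
  → r_3 = 1.5736

ranges = [2.5675, 0.8386, 1.5736]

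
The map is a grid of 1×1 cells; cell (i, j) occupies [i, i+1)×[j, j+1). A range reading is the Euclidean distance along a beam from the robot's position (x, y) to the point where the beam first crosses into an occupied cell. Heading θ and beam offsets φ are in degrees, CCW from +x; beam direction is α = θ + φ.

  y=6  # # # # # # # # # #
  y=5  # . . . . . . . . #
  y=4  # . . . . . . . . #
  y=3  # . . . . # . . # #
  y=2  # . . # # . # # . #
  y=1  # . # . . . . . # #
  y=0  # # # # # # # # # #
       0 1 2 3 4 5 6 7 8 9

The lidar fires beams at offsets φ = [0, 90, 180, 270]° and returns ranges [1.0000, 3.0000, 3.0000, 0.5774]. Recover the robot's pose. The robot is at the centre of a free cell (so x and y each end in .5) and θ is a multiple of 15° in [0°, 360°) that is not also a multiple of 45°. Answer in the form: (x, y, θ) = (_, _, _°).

(x, y, θ) = (2.5, 5.5, 150°)

Enumerate (i+0.5, j+0.5, θ) over the 32 free cells and 16 admissible headings. For each, cast all 4 beams and compare to the given ranges.
  (4.5, 5.5, 30°): beam 2 = 0.5774 ≠ 3.0000 ✗
  (7.5, 3.5, 75°): beam 1 = 2.5882 ≠ 1.0000 ✗
  (6.5, 4.5, 330°): beam 1 = 1.7321 ≠ 1.0000 ✗
  …
  (2.5, 5.5, 150°): r_1=1.0000, r_2=3.0000, r_3=3.0000, r_4=0.5774 — all match ✓
No second candidate reproduces the full scan.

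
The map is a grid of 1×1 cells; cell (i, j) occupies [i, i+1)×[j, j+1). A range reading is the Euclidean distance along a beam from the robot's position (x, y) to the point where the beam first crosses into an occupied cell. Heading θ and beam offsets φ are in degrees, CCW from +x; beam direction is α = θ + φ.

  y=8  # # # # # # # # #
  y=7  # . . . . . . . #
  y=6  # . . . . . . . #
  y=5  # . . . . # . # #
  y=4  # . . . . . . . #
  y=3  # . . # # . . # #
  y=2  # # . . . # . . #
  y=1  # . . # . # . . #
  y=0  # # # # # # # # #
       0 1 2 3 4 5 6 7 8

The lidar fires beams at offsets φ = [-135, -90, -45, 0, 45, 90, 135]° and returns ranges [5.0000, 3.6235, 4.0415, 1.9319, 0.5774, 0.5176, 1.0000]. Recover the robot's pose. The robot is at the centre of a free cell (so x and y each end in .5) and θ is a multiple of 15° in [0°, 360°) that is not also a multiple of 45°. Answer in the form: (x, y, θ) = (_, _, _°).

(x, y, θ) = (3.5, 7.5, 15°)

Enumerate (i+0.5, j+0.5, θ) over the 40 free cells and 16 admissible headings. For each, cast all 7 beams and compare to the given ranges.
  (2.5, 6.5, 300°): beam 1 = 1.5529 ≠ 5.0000 ✗
  (5.5, 4.5, 150°): beam 1 = 1.9319 ≠ 5.0000 ✗
  (3.5, 4.5, 300°): beam 1 = 2.5882 ≠ 5.0000 ✗
  (6.5, 5.5, 345°): beam 1 = 0.5774 ≠ 5.0000 ✗
  (6.5, 7.5, 150°): beam 1 = 1.5529 ≠ 5.0000 ✗
  …
  (3.5, 7.5, 15°): r_1=5.0000, r_2=3.6235, r_3=4.0415, r_4=1.9319, r_5=0.5774, r_6=0.5176, r_7=1.0000 — all match ✓
Only this pose fits every beam.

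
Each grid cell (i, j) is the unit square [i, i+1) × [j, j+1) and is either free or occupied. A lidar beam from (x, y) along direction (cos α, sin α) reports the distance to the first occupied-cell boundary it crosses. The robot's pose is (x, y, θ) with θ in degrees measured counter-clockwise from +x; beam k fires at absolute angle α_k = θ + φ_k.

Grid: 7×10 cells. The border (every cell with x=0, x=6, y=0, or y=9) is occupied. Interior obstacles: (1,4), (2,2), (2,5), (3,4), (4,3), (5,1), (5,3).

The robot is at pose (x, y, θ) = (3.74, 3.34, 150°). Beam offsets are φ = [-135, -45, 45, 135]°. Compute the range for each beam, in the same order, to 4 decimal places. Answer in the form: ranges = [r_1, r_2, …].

beam 1: φ=-135°, α=15°
  direction (0.9659, 0.2588); cell (3,3); t to first gridline: x 0.2692, y 2.5500 (then +1.0353 / +3.8637)
    (4,3) via x @ 0.2692  # hit
  → r_1 = 0.2692
beam 2: φ=-45°, α=105°
  direction (-0.2588, 0.9659); cell (3,3); t to first gridline: x 2.8591, y 0.6833 (then +3.8637 / +1.0353)
    (3,4) via y @ 0.6833  # hit
  → r_2 = 0.6833
beam 3: φ=45°, α=195°
  direction (-0.9659, -0.2588); cell (3,3); t to first gridline: x 0.7661, y 1.3137 (then +1.0353 / +3.8637)
    (2,3) via x @ 0.7661
    (2,2) via y @ 1.3137  # hit
  → r_3 = 1.3137
beam 4: φ=135°, α=285°
  direction (0.2588, -0.9659); cell (3,3); t to first gridline: x 1.0046, y 0.3520 (then +3.8637 / +1.0353)
    (3,2) via y @ 0.3520
    (4,2) via x @ 1.0046
    (4,1) via y @ 1.3873
    (4,0) via y @ 2.4225  # hit
  → r_4 = 2.4225

ranges = [0.2692, 0.6833, 1.3137, 2.4225]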